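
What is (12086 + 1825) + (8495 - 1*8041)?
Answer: 14365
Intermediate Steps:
(12086 + 1825) + (8495 - 1*8041) = 13911 + (8495 - 8041) = 13911 + 454 = 14365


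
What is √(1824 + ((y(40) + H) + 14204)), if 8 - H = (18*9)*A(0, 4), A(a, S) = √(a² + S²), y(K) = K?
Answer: 2*√3857 ≈ 124.21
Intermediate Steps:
A(a, S) = √(S² + a²)
H = -640 (H = 8 - 18*9*√(4² + 0²) = 8 - 162*√(16 + 0) = 8 - 162*√16 = 8 - 162*4 = 8 - 1*648 = 8 - 648 = -640)
√(1824 + ((y(40) + H) + 14204)) = √(1824 + ((40 - 640) + 14204)) = √(1824 + (-600 + 14204)) = √(1824 + 13604) = √15428 = 2*√3857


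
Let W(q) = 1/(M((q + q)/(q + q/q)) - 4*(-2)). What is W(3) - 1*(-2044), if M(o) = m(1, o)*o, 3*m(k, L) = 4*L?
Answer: 22485/11 ≈ 2044.1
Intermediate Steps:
m(k, L) = 4*L/3 (m(k, L) = (4*L)/3 = 4*L/3)
M(o) = 4*o**2/3 (M(o) = (4*o/3)*o = 4*o**2/3)
W(q) = 1/(8 + 16*q**2/(3*(1 + q)**2)) (W(q) = 1/(4*((q + q)/(q + q/q))**2/3 - 4*(-2)) = 1/(4*((2*q)/(q + 1))**2/3 + 8) = 1/(4*((2*q)/(1 + q))**2/3 + 8) = 1/(4*(2*q/(1 + q))**2/3 + 8) = 1/(4*(4*q**2/(1 + q)**2)/3 + 8) = 1/(16*q**2/(3*(1 + q)**2) + 8) = 1/(8 + 16*q**2/(3*(1 + q)**2)))
W(3) - 1*(-2044) = 3*(1 + 3)**2/(8*(2*3**2 + 3*(1 + 3)**2)) - 1*(-2044) = (3/8)*4**2/(2*9 + 3*4**2) + 2044 = (3/8)*16/(18 + 3*16) + 2044 = (3/8)*16/(18 + 48) + 2044 = (3/8)*16/66 + 2044 = (3/8)*16*(1/66) + 2044 = 1/11 + 2044 = 22485/11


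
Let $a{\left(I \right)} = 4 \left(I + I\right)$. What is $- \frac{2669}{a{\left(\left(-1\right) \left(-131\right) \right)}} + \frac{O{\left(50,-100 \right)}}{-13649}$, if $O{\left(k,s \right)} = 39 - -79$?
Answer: $- \frac{36552845}{14304152} \approx -2.5554$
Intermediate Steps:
$O{\left(k,s \right)} = 118$ ($O{\left(k,s \right)} = 39 + 79 = 118$)
$a{\left(I \right)} = 8 I$ ($a{\left(I \right)} = 4 \cdot 2 I = 8 I$)
$- \frac{2669}{a{\left(\left(-1\right) \left(-131\right) \right)}} + \frac{O{\left(50,-100 \right)}}{-13649} = - \frac{2669}{8 \left(\left(-1\right) \left(-131\right)\right)} + \frac{118}{-13649} = - \frac{2669}{8 \cdot 131} + 118 \left(- \frac{1}{13649}\right) = - \frac{2669}{1048} - \frac{118}{13649} = - \frac{36552845}{14304152}$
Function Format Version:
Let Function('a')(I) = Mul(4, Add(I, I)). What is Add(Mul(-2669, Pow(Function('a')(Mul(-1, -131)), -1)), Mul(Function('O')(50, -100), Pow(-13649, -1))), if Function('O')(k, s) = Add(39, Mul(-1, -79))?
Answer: Rational(-36552845, 14304152) ≈ -2.5554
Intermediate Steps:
Function('O')(k, s) = 118 (Function('O')(k, s) = Add(39, 79) = 118)
Function('a')(I) = Mul(8, I) (Function('a')(I) = Mul(4, Mul(2, I)) = Mul(8, I))
Add(Mul(-2669, Pow(Function('a')(Mul(-1, -131)), -1)), Mul(Function('O')(50, -100), Pow(-13649, -1))) = Add(Mul(-2669, Pow(Mul(8, Mul(-1, -131)), -1)), Mul(118, Pow(-13649, -1))) = Add(Mul(-2669, Pow(Mul(8, 131), -1)), Mul(118, Rational(-1, 13649))) = Add(Mul(-2669, Pow(1048, -1)), Rational(-118, 13649)) = Add(Mul(-2669, Rational(1, 1048)), Rational(-118, 13649)) = Add(Rational(-2669, 1048), Rational(-118, 13649)) = Rational(-36552845, 14304152)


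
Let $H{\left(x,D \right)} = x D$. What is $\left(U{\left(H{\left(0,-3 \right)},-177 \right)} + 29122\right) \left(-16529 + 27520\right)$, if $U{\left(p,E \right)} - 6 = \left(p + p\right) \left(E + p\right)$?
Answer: $320145848$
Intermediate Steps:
$H{\left(x,D \right)} = D x$
$U{\left(p,E \right)} = 6 + 2 p \left(E + p\right)$ ($U{\left(p,E \right)} = 6 + \left(p + p\right) \left(E + p\right) = 6 + 2 p \left(E + p\right)$)
$\left(U{\left(H{\left(0,-3 \right)},-177 \right)} + 29122\right) \left(-16529 + 27520\right) = \left(\left(6 + 2 \left(\left(-3\right) 0\right)^{2} + 2 \left(-177\right) \left(\left(-3\right) 0\right)\right) + 29122\right) \left(-16529 + 27520\right) = \left(\left(6 + 2 \cdot 0^{2} + 2 \left(-177\right) 0\right) + 29122\right) 10991 = \left(\left(6 + 2 \cdot 0 + 0\right) + 29122\right) 10991 = \left(\left(6 + 0 + 0\right) + 29122\right) 10991 = \left(6 + 29122\right) 10991 = 29128 \cdot 10991 = 320145848$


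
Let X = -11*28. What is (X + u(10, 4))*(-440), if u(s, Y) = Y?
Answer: 133760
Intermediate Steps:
X = -308
(X + u(10, 4))*(-440) = (-308 + 4)*(-440) = -304*(-440) = 133760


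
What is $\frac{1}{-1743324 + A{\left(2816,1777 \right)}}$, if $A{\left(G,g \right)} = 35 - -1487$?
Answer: $- \frac{1}{1741802} \approx -5.7412 \cdot 10^{-7}$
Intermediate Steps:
$A{\left(G,g \right)} = 1522$ ($A{\left(G,g \right)} = 35 + 1487 = 1522$)
$\frac{1}{-1743324 + A{\left(2816,1777 \right)}} = \frac{1}{-1743324 + 1522} = \frac{1}{-1741802} = - \frac{1}{1741802}$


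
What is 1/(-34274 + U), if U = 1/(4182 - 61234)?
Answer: -57052/1955400249 ≈ -2.9177e-5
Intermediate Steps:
U = -1/57052 (U = 1/(-57052) = -1/57052 ≈ -1.7528e-5)
1/(-34274 + U) = 1/(-34274 - 1/57052) = 1/(-1955400249/57052) = -57052/1955400249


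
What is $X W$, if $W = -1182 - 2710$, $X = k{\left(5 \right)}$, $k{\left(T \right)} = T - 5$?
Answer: $0$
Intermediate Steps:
$k{\left(T \right)} = -5 + T$ ($k{\left(T \right)} = T - 5 = -5 + T$)
$X = 0$ ($X = -5 + 5 = 0$)
$W = -3892$ ($W = -1182 - 2710 = -3892$)
$X W = 0 \left(-3892\right) = 0$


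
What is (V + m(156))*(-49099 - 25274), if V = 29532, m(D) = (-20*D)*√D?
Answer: -2196383436 + 464087520*√39 ≈ 7.0184e+8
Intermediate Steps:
m(D) = -20*D^(3/2)
(V + m(156))*(-49099 - 25274) = (29532 - 6240*√39)*(-49099 - 25274) = (29532 - 6240*√39)*(-74373) = -2196383436 + 464087520*√39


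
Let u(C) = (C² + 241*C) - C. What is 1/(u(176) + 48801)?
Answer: 1/122017 ≈ 8.1956e-6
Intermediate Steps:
u(C) = C² + 240*C
1/(u(176) + 48801) = 1/(176*(240 + 176) + 48801) = 1/(176*416 + 48801) = 1/(73216 + 48801) = 1/122017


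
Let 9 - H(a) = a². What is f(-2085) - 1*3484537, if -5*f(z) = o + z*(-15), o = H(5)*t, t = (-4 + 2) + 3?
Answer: -17453944/5 ≈ -3.4908e+6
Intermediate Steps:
H(a) = 9 - a²
t = 1 (t = -2 + 3 = 1)
o = -16 (o = (9 - 1*5²)*1 = (9 - 1*25)*1 = (9 - 25)*1 = -16*1 = -16)
f(z) = 16/5 + 3*z (f(z) = -(-16 + z*(-15))/5 = -(-16 - 15*z)/5 = 16/5 + 3*z)
f(-2085) - 1*3484537 = (16/5 + 3*(-2085)) - 1*3484537 = (16/5 - 6255) - 3484537 = -31259/5 - 3484537 = -17453944/5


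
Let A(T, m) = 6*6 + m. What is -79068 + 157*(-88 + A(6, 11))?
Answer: -85505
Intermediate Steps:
A(T, m) = 36 + m
-79068 + 157*(-88 + A(6, 11)) = -79068 + 157*(-88 + (36 + 11)) = -79068 + 157*(-88 + 47) = -79068 + 157*(-41) = -79068 - 6437 = -85505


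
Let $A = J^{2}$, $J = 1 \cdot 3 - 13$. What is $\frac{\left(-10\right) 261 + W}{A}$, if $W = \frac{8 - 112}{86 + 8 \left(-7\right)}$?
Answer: $- \frac{19601}{750} \approx -26.135$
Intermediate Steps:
$J = -10$ ($J = 3 - 13 = -10$)
$A = 100$ ($A = \left(-10\right)^{2} = 100$)
$W = - \frac{52}{15}$ ($W = \frac{8 - 112}{86 - 56} = - \frac{104}{30} = \left(-104\right) \frac{1}{30} = - \frac{52}{15} \approx -3.4667$)
$\frac{\left(-10\right) 261 + W}{A} = \frac{\left(-10\right) 261 - \frac{52}{15}}{100} = \left(-2610 - \frac{52}{15}\right) \frac{1}{100} = \left(- \frac{39202}{15}\right) \frac{1}{100} = - \frac{19601}{750}$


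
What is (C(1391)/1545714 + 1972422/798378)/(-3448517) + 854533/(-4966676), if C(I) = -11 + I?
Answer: -101017872980157396326785/587128824108490325185524 ≈ -0.17205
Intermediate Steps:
(C(1391)/1545714 + 1972422/798378)/(-3448517) + 854533/(-4966676) = ((-11 + 1391)/1545714 + 1972422/798378)/(-3448517) + 854533/(-4966676) = (1380*(1/1545714) + 1972422*(1/798378))*(-1/3448517) + 854533*(-1/4966676) = (230/257619 + 328737/133063)*(-1/3448517) - 854533/4966676 = (84719501693/34279556997)*(-1/3448517) - 854533/4966676 = -84719501693/118213635056623449 - 854533/4966676 = -101017872980157396326785/587128824108490325185524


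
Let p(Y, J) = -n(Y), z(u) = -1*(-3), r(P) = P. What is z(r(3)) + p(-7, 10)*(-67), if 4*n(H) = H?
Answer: -457/4 ≈ -114.25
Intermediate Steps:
z(u) = 3
n(H) = H/4
p(Y, J) = -Y/4
z(r(3)) + p(-7, 10)*(-67) = 3 - ¼*(-7)*(-67) = 3 + (7/4)*(-67) = 3 - 469/4 = -457/4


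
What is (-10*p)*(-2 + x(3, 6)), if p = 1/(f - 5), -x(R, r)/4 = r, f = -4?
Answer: -260/9 ≈ -28.889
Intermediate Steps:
x(R, r) = -4*r
p = -1/9 (p = 1/(-4 - 5) = 1/(-9) = -1/9 ≈ -0.11111)
(-10*p)*(-2 + x(3, 6)) = (-10*(-1/9))*(-2 - 4*6) = 10*(-2 - 24)/9 = (10/9)*(-26) = -260/9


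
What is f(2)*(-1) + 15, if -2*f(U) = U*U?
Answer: 17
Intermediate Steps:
f(U) = -U**2/2 (f(U) = -U*U/2 = -U**2/2)
f(2)*(-1) + 15 = -1/2*2**2*(-1) + 15 = -1/2*4*(-1) + 15 = -2*(-1) + 15 = 2 + 15 = 17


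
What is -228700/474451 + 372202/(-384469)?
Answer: -264519671402/182411701519 ≈ -1.4501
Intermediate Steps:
-228700/474451 + 372202/(-384469) = -228700*1/474451 + 372202*(-1/384469) = -228700/474451 - 372202/384469 = -264519671402/182411701519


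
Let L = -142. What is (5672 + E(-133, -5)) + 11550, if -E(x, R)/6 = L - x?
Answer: 17276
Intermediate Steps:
E(x, R) = 852 + 6*x (E(x, R) = -6*(-142 - x) = 852 + 6*x)
(5672 + E(-133, -5)) + 11550 = (5672 + (852 + 6*(-133))) + 11550 = (5672 + (852 - 798)) + 11550 = (5672 + 54) + 11550 = 5726 + 11550 = 17276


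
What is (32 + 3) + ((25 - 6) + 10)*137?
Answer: 4008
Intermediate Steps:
(32 + 3) + ((25 - 6) + 10)*137 = 35 + (19 + 10)*137 = 35 + 29*137 = 35 + 3973 = 4008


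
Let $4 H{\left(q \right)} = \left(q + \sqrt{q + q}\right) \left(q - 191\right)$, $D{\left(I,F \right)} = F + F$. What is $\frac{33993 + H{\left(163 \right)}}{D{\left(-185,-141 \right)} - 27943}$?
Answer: $- \frac{32852}{28225} + \frac{7 \sqrt{326}}{28225} \approx -1.1595$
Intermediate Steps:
$D{\left(I,F \right)} = 2 F$
$H{\left(q \right)} = \frac{\left(-191 + q\right) \left(q + \sqrt{2} \sqrt{q}\right)}{4}$ ($H{\left(q \right)} = \frac{\left(q + \sqrt{q + q}\right) \left(q - 191\right)}{4} = \frac{\left(q + \sqrt{2 q}\right) \left(-191 + q\right)}{4} = \frac{\left(q + \sqrt{2} \sqrt{q}\right) \left(-191 + q\right)}{4} = \frac{\left(-191 + q\right) \left(q + \sqrt{2} \sqrt{q}\right)}{4}$)
$\frac{33993 + H{\left(163 \right)}}{D{\left(-185,-141 \right)} - 27943} = \frac{33993 + \left(\left(- \frac{191}{4}\right) 163 + \frac{163^{2}}{4} - \frac{191 \sqrt{2} \sqrt{163}}{4} + \frac{\sqrt{2} \cdot 163^{\frac{3}{2}}}{4}\right)}{2 \left(-141\right) - 27943} = \frac{33993 + \left(- \frac{31133}{4} + \frac{1}{4} \cdot 26569 - \frac{191 \sqrt{326}}{4} + \frac{\sqrt{2} \cdot 163 \sqrt{163}}{4}\right)}{-282 - 27943} = \frac{33993 + \left(- \frac{31133}{4} + \frac{26569}{4} - \frac{191 \sqrt{326}}{4} + \frac{163 \sqrt{326}}{4}\right)}{-28225} = \left(33993 - \left(1141 + 7 \sqrt{326}\right)\right) \left(- \frac{1}{28225}\right) = \left(32852 - 7 \sqrt{326}\right) \left(- \frac{1}{28225}\right) = - \frac{32852}{28225} + \frac{7 \sqrt{326}}{28225}$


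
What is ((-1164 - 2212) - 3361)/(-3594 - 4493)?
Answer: 6737/8087 ≈ 0.83307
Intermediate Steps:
((-1164 - 2212) - 3361)/(-3594 - 4493) = (-3376 - 3361)/(-8087) = -6737*(-1/8087) = 6737/8087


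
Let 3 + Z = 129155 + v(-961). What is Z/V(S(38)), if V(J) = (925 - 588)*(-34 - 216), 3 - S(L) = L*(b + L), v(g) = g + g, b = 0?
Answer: -12723/8425 ≈ -1.5101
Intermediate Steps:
v(g) = 2*g
S(L) = 3 - L² (S(L) = 3 - L*(0 + L) = 3 - L*L = 3 - L²)
V(J) = -84250 (V(J) = 337*(-250) = -84250)
Z = 127230 (Z = -3 + (129155 + 2*(-961)) = -3 + (129155 - 1922) = -3 + 127233 = 127230)
Z/V(S(38)) = 127230/(-84250) = 127230*(-1/84250) = -12723/8425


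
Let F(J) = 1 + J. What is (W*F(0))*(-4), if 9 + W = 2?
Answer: 28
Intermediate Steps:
W = -7 (W = -9 + 2 = -7)
(W*F(0))*(-4) = -7*(1 + 0)*(-4) = -7*1*(-4) = -7*(-4) = 28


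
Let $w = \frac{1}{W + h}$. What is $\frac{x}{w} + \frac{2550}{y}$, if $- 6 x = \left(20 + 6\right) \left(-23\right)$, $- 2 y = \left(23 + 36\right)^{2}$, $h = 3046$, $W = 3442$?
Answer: $\frac{6752818372}{10443} \approx 6.4664 \cdot 10^{5}$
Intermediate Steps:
$y = - \frac{3481}{2}$ ($y = - \frac{\left(23 + 36\right)^{2}}{2} = - \frac{59^{2}}{2} = \left(- \frac{1}{2}\right) 3481 = - \frac{3481}{2} \approx -1740.5$)
$x = \frac{299}{3}$ ($x = - \frac{\left(20 + 6\right) \left(-23\right)}{6} = - \frac{26 \left(-23\right)}{6} = \left(- \frac{1}{6}\right) \left(-598\right) = \frac{299}{3} \approx 99.667$)
$w = \frac{1}{6488}$ ($w = \frac{1}{3442 + 3046} = \frac{1}{6488} \approx 0.00015413$)
$\frac{x}{w} + \frac{2550}{y} = \frac{299 \frac{1}{\frac{1}{6488}}}{3} + \frac{2550}{- \frac{3481}{2}} = \frac{299}{3} \cdot 6488 + 2550 \left(- \frac{2}{3481}\right) = \frac{1939912}{3} - \frac{5100}{3481} = \frac{6752818372}{10443}$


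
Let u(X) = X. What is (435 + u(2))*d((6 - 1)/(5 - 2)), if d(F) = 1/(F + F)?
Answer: 1311/10 ≈ 131.10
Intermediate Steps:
d(F) = 1/(2*F)
(435 + u(2))*d((6 - 1)/(5 - 2)) = (435 + 2)*(1/(2*(((6 - 1)/(5 - 2))))) = 437*(1/(2*((5/3)))) = 437*(1/(2*(((⅓)*5)))) = 437*(1/(2*(5/3))) = 437*((½)*(⅗)) = 437*(3/10) = 1311/10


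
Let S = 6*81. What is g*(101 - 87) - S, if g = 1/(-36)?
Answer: -8755/18 ≈ -486.39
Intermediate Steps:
S = 486
g = -1/36 ≈ -0.027778
g*(101 - 87) - S = -(101 - 87)/36 - 1*486 = -1/36*14 - 486 = -7/18 - 486 = -8755/18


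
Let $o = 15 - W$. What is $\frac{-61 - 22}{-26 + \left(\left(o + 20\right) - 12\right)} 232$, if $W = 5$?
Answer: $2407$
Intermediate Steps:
$o = 10$ ($o = 15 - 5 = 10$)
$\frac{-61 - 22}{-26 + \left(\left(o + 20\right) - 12\right)} 232 = \frac{-61 - 22}{-26 + \left(\left(10 + 20\right) - 12\right)} 232 = - \frac{83}{-26 + \left(30 - 12\right)} 232 = - \frac{83}{-26 + 18} \cdot 232 = - \frac{83}{-8} \cdot 232 = \left(-83\right) \left(- \frac{1}{8}\right) 232 = \frac{83}{8} \cdot 232 = 2407$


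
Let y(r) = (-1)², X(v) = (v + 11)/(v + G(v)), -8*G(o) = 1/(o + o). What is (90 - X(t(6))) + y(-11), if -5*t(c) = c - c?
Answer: 91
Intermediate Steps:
t(c) = 0 (t(c) = -(c - c)/5 = -⅕*0 = 0)
G(o) = -1/(16*o) (G(o) = -1/(8*(o + o)) = -1/(2*o)/8 = -1/(16*o))
X(v) = (11 + v)/(v - 1/(16*v)) (X(v) = (v + 11)/(v - 1/(16*v)) = (11 + v)/(v - 1/(16*v)))
y(r) = 1
(90 - X(t(6))) + y(-11) = (90 - 16*0*(11 + 0)/(-1 + 16*0²)) + 1 = (90 - 16*0*11/(-1 + 16*0)) + 1 = (90 - 16*0*11/(-1 + 0)) + 1 = (90 - 16*0*11/(-1)) + 1 = (90 - 16*0*(-1)*11) + 1 = (90 - 1*0) + 1 = (90 + 0) + 1 = 90 + 1 = 91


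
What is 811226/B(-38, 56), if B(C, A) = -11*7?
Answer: -811226/77 ≈ -10535.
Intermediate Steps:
B(C, A) = -77
811226/B(-38, 56) = 811226/(-77) = 811226*(-1/77) = -811226/77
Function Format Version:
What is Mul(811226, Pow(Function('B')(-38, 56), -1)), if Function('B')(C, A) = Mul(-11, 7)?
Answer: Rational(-811226, 77) ≈ -10535.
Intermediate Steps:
Function('B')(C, A) = -77
Mul(811226, Pow(Function('B')(-38, 56), -1)) = Mul(811226, Pow(-77, -1)) = Mul(811226, Rational(-1, 77)) = Rational(-811226, 77)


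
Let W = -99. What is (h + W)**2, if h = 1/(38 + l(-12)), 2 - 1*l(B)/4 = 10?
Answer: 351649/36 ≈ 9768.0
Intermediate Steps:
l(B) = -32 (l(B) = 8 - 4*10 = 8 - 40 = -32)
h = 1/6 (h = 1/(38 - 32) = 1/6 ≈ 0.16667)
(h + W)**2 = (1/6 - 99)**2 = (-593/6)**2 = 351649/36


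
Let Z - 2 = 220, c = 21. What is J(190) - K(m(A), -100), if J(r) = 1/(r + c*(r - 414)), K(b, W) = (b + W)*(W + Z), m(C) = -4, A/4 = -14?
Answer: 57273631/4514 ≈ 12688.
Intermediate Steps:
A = -56 (A = 4*(-14) = -56)
Z = 222 (Z = 2 + 220 = 222)
K(b, W) = (222 + W)*(W + b) (K(b, W) = (b + W)*(W + 222) = (W + b)*(222 + W) = (222 + W)*(W + b))
J(r) = 1/(-8694 + 22*r) (J(r) = 1/(r + 21*(r - 414)) = 1/(r + 21*(-414 + r)) = 1/(r + (-8694 + 21*r)) = 1/(-8694 + 22*r))
J(190) - K(m(A), -100) = 1/(2*(-4347 + 11*190)) - ((-100)**2 + 222*(-100) + 222*(-4) - 100*(-4)) = 1/(2*(-4347 + 2090)) - (10000 - 22200 - 888 + 400) = (1/2)/(-2257) - 1*(-12688) = (1/2)*(-1/2257) + 12688 = -1/4514 + 12688 = 57273631/4514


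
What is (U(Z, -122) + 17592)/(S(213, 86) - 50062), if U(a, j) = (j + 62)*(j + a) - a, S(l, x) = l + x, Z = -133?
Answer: -33025/49763 ≈ -0.66365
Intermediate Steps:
U(a, j) = -a + (62 + j)*(a + j) (U(a, j) = (62 + j)*(a + j) - a = -a + (62 + j)*(a + j))
(U(Z, -122) + 17592)/(S(213, 86) - 50062) = (((-122)**2 + 61*(-133) + 62*(-122) - 133*(-122)) + 17592)/((213 + 86) - 50062) = ((14884 - 8113 - 7564 + 16226) + 17592)/(299 - 50062) = (15433 + 17592)/(-49763) = 33025*(-1/49763) = -33025/49763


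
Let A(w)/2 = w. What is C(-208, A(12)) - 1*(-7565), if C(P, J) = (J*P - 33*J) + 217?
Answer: 1998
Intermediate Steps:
A(w) = 2*w
C(P, J) = 217 - 33*J + J*P (C(P, J) = (-33*J + J*P) + 217 = 217 - 33*J + J*P)
C(-208, A(12)) - 1*(-7565) = (217 - 66*12 + (2*12)*(-208)) - 1*(-7565) = (217 - 33*24 + 24*(-208)) + 7565 = (217 - 792 - 4992) + 7565 = -5567 + 7565 = 1998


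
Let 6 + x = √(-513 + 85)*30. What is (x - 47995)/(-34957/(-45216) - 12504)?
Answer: 2170413216/565345907 - 2712960*I*√107/565345907 ≈ 3.8391 - 0.049639*I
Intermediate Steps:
x = -6 + 60*I*√107 (x = -6 + √(-513 + 85)*30 = -6 + √(-428)*30 = -6 + (2*I*√107)*30 = -6 + 60*I*√107 ≈ -6.0 + 620.64*I)
(x - 47995)/(-34957/(-45216) - 12504) = ((-6 + 60*I*√107) - 47995)/(-34957/(-45216) - 12504) = (-48001 + 60*I*√107)/(-34957*(-1/45216) - 12504) = (-48001 + 60*I*√107)/(34957/45216 - 12504) = (-48001 + 60*I*√107)/(-565345907/45216) = (-48001 + 60*I*√107)*(-45216/565345907) = 2170413216/565345907 - 2712960*I*√107/565345907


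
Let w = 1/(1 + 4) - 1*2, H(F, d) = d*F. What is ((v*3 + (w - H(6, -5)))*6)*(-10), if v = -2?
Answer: -1332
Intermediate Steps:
H(F, d) = F*d
w = -9/5 (w = 1/5 - 2 = ⅕ - 2 = -9/5 ≈ -1.8000)
((v*3 + (w - H(6, -5)))*6)*(-10) = ((-2*3 + (-9/5 - 6*(-5)))*6)*(-10) = ((-6 + (-9/5 - 1*(-30)))*6)*(-10) = ((-6 + (-9/5 + 30))*6)*(-10) = ((-6 + 141/5)*6)*(-10) = ((111/5)*6)*(-10) = (666/5)*(-10) = -1332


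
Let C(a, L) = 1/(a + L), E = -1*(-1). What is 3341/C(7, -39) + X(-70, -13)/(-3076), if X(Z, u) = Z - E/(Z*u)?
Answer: -299263730219/2799160 ≈ -1.0691e+5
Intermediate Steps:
E = 1
C(a, L) = 1/(L + a)
X(Z, u) = Z - 1/(Z*u)
3341/C(7, -39) + X(-70, -13)/(-3076) = 3341/(1/(-39 + 7)) + (-70 - 1/(-70*(-13)))/(-3076) = 3341/(1/(-32)) + (-70 - 1*(-1/70)*(-1/13))*(-1/3076) = 3341/(-1/32) + (-70 - 1/910)*(-1/3076) = 3341*(-32) - 63701/910*(-1/3076) = -106912 + 63701/2799160 = -299263730219/2799160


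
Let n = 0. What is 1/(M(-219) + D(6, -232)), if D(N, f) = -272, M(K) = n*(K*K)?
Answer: -1/272 ≈ -0.0036765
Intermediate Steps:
M(K) = 0 (M(K) = 0*(K*K) = 0*K² = 0)
1/(M(-219) + D(6, -232)) = 1/(0 - 272) = 1/(-272) = -1/272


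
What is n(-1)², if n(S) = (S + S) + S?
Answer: 9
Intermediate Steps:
n(S) = 3*S (n(S) = 2*S + S = 3*S)
n(-1)² = (3*(-1))² = (-3)² = 9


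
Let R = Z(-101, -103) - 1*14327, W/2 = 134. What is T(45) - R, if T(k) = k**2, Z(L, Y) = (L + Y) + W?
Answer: 16288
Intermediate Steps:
W = 268 (W = 2*134 = 268)
Z(L, Y) = 268 + L + Y (Z(L, Y) = (L + Y) + 268 = 268 + L + Y)
R = -14263 (R = (268 - 101 - 103) - 1*14327 = 64 - 14327 = -14263)
T(45) - R = 45**2 - 1*(-14263) = 2025 + 14263 = 16288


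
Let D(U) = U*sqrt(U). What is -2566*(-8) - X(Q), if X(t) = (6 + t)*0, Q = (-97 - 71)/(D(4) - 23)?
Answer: 20528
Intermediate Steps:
D(U) = U**(3/2)
Q = 56/5 (Q = (-97 - 71)/(4**(3/2) - 23) = -168/(8 - 23) = -168/(-15) = -168*(-1/15) = 56/5 ≈ 11.200)
X(t) = 0
-2566*(-8) - X(Q) = -2566*(-8) - 1*0 = 20528 + 0 = 20528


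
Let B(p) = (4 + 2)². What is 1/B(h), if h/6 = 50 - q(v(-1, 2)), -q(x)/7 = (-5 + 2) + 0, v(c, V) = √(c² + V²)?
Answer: 1/36 ≈ 0.027778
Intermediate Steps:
v(c, V) = √(V² + c²)
q(x) = 21 (q(x) = -7*((-5 + 2) + 0) = -7*(-3 + 0) = -7*(-3) = 21)
h = 174 (h = 6*(50 - 1*21) = 6*(50 - 21) = 6*29 = 174)
B(p) = 36 (B(p) = 6² = 36)
1/B(h) = 1/36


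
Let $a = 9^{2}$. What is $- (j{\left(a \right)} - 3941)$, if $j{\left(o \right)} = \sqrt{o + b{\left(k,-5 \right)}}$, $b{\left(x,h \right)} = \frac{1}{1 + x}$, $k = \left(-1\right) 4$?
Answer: $3941 - \frac{11 \sqrt{6}}{3} \approx 3932.0$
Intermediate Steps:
$k = -4$
$a = 81$
$j{\left(o \right)} = \sqrt{- \frac{1}{3} + o}$ ($j{\left(o \right)} = \sqrt{o + \frac{1}{1 - 4}} = \sqrt{o + \frac{1}{-3}} = \sqrt{o - \frac{1}{3}} = \sqrt{- \frac{1}{3} + o}$)
$- (j{\left(a \right)} - 3941) = - (\frac{\sqrt{-3 + 9 \cdot 81}}{3} - 3941) = - (\frac{\sqrt{-3 + 729}}{3} - 3941) = - (\frac{\sqrt{726}}{3} - 3941) = - (\frac{11 \sqrt{6}}{3} - 3941) = - (-3941 + \frac{11 \sqrt{6}}{3}) = 3941 - \frac{11 \sqrt{6}}{3}$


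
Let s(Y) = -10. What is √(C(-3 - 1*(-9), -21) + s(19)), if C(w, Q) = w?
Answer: 2*I ≈ 2.0*I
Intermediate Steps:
√(C(-3 - 1*(-9), -21) + s(19)) = √((-3 - 1*(-9)) - 10) = √((-3 + 9) - 10) = √(6 - 10) = √(-4) = 2*I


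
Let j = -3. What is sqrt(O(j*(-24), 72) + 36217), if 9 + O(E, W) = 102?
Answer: sqrt(36310) ≈ 190.55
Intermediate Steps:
O(E, W) = 93 (O(E, W) = -9 + 102 = 93)
sqrt(O(j*(-24), 72) + 36217) = sqrt(93 + 36217) = sqrt(36310)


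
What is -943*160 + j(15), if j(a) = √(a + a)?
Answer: -150880 + √30 ≈ -1.5087e+5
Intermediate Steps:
j(a) = √2*√a (j(a) = √(2*a) = √2*√a)
-943*160 + j(15) = -943*160 + √2*√15 = -150880 + √30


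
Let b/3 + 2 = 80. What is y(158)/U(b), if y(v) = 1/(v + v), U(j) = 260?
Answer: 1/82160 ≈ 1.2171e-5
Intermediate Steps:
b = 234 (b = -6 + 3*80 = -6 + 240 = 234)
y(v) = 1/(2*v)
y(158)/U(b) = ((½)/158)/260 = ((½)*(1/158))*(1/260) = (1/316)*(1/260) = 1/82160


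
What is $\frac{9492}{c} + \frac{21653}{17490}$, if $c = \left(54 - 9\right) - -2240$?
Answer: $\frac{43098437}{7992930} \approx 5.3921$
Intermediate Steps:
$c = 2285$ ($c = \left(54 - 9\right) + 2240 = 45 + 2240 = 2285$)
$\frac{9492}{c} + \frac{21653}{17490} = \frac{9492}{2285} + \frac{21653}{17490} = \frac{43098437}{7992930}$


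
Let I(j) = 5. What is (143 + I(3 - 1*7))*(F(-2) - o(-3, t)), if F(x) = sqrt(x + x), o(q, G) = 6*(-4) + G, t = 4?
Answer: 2960 + 296*I ≈ 2960.0 + 296.0*I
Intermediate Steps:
o(q, G) = -24 + G
F(x) = sqrt(2)*sqrt(x) (F(x) = sqrt(2*x) = sqrt(2)*sqrt(x))
(143 + I(3 - 1*7))*(F(-2) - o(-3, t)) = (143 + 5)*(sqrt(2)*sqrt(-2) - (-24 + 4)) = 148*(sqrt(2)*(I*sqrt(2)) - 1*(-20)) = 148*(2*I + 20) = 148*(20 + 2*I) = 2960 + 296*I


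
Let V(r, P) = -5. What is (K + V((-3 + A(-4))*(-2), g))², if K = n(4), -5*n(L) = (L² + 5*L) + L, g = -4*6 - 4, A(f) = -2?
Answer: 169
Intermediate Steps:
g = -28 (g = -24 - 4 = -28)
n(L) = -6*L/5 - L²/5 (n(L) = -((L² + 5*L) + L)/5 = -(L² + 6*L)/5 = -6*L/5 - L²/5)
K = -8 (K = -⅕*4*(6 + 4) = -⅕*4*10 = -8)
(K + V((-3 + A(-4))*(-2), g))² = (-8 - 5)² = (-13)² = 169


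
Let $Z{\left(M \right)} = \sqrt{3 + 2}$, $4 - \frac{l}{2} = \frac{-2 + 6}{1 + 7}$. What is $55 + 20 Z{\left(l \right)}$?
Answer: $55 + 20 \sqrt{5} \approx 99.721$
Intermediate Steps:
$l = 7$ ($l = 8 - 2 \frac{-2 + 6}{1 + 7} = 8 - 2 \cdot \frac{4}{8} = 8 - 2 \cdot 4 \cdot \frac{1}{8} = 8 - 1 = 7$)
$Z{\left(M \right)} = \sqrt{5}$
$55 + 20 Z{\left(l \right)} = 55 + 20 \sqrt{5}$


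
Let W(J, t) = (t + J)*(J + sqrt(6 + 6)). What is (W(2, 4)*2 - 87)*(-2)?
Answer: 126 - 48*sqrt(3) ≈ 42.862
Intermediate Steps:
W(J, t) = (J + t)*(J + 2*sqrt(3)) (W(J, t) = (J + t)*(J + sqrt(12)) = (J + t)*(J + 2*sqrt(3)))
(W(2, 4)*2 - 87)*(-2) = ((2**2 + 2*4 + 2*2*sqrt(3) + 2*4*sqrt(3))*2 - 87)*(-2) = ((4 + 8 + 4*sqrt(3) + 8*sqrt(3))*2 - 87)*(-2) = ((12 + 12*sqrt(3))*2 - 87)*(-2) = ((24 + 24*sqrt(3)) - 87)*(-2) = (-63 + 24*sqrt(3))*(-2) = 126 - 48*sqrt(3)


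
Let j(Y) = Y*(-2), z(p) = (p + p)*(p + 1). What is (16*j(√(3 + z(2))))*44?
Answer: -1408*√15 ≈ -5453.2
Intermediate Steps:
z(p) = 2*p*(1 + p) (z(p) = (2*p)*(1 + p) = 2*p*(1 + p))
j(Y) = -2*Y
(16*j(√(3 + z(2))))*44 = (16*(-2*√(3 + 2*2*(1 + 2))))*44 = (16*(-2*√(3 + 2*2*3)))*44 = (16*(-2*√(3 + 12)))*44 = (16*(-2*√15))*44 = -32*√15*44 = -1408*√15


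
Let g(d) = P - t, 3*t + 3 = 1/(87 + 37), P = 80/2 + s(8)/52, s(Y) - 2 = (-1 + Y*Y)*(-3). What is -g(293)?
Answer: -45218/1209 ≈ -37.401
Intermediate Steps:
s(Y) = 5 - 3*Y² (s(Y) = 2 + (-1 + Y*Y)*(-3) = 2 + (-1 + Y²)*(-3) = 2 + (3 - 3*Y²) = 5 - 3*Y²)
P = 1893/52 (P = 80/2 + (5 - 3*8²)/52 = 80*(½) + (5 - 3*64)*(1/52) = 40 + (5 - 192)*(1/52) = 40 - 187*1/52 = 40 - 187/52 = 1893/52 ≈ 36.404)
t = -371/372 (t = -1 + 1/(3*(87 + 37)) = -1 + (⅓)/124 = -1 + (⅓)*(1/124) = -1 + 1/372 = -371/372 ≈ -0.99731)
g(d) = 45218/1209 (g(d) = 1893/52 - 1*(-371/372) = 1893/52 + 371/372 = 45218/1209)
-g(293) = -1*45218/1209 = -45218/1209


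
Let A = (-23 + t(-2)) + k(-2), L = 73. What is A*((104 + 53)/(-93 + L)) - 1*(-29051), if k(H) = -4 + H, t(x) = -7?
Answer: 146668/5 ≈ 29334.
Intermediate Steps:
A = -36 (A = (-23 - 7) + (-4 - 2) = -30 - 6 = -36)
A*((104 + 53)/(-93 + L)) - 1*(-29051) = -36*(104 + 53)/(-93 + 73) - 1*(-29051) = -5652/(-20) + 29051 = -5652*(-1)/20 + 29051 = -36*(-157/20) + 29051 = 1413/5 + 29051 = 146668/5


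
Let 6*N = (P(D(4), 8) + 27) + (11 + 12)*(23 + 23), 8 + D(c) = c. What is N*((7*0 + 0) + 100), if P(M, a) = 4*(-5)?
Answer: 17750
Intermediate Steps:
D(c) = -8 + c
P(M, a) = -20
N = 355/2 (N = ((-20 + 27) + (11 + 12)*(23 + 23))/6 = (7 + 23*46)/6 = (7 + 1058)/6 = (1/6)*1065 = 355/2 ≈ 177.50)
N*((7*0 + 0) + 100) = 355*((7*0 + 0) + 100)/2 = 355*((0 + 0) + 100)/2 = 355*(0 + 100)/2 = (355/2)*100 = 17750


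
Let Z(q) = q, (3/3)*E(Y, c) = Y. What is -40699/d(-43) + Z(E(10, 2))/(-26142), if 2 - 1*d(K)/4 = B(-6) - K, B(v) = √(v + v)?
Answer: 21811007929/88516812 - 40699*I*√3/3386 ≈ 246.41 - 20.819*I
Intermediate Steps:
B(v) = √2*√v (B(v) = √(2*v) = √2*√v)
E(Y, c) = Y
d(K) = 8 + 4*K - 8*I*√3 (d(K) = 8 - 4*(√2*√(-6) - K) = 8 - 4*(√2*(I*√6) - K) = 8 - 4*(2*I*√3 - K) = 8 - 4*(-K + 2*I*√3) = 8 + (4*K - 8*I*√3) = 8 + 4*K - 8*I*√3)
-40699/d(-43) + Z(E(10, 2))/(-26142) = -40699/(8 + 4*(-43) - 8*I*√3) + 10/(-26142) = -40699/(8 - 172 - 8*I*√3) + 10*(-1/26142) = -40699/(-164 - 8*I*√3) - 5/13071 = -5/13071 - 40699/(-164 - 8*I*√3)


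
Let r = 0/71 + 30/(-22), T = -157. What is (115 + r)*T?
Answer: -196250/11 ≈ -17841.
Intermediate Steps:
r = -15/11 (r = 0*(1/71) + 30*(-1/22) = 0 - 15/11 = -15/11 ≈ -1.3636)
(115 + r)*T = (115 - 15/11)*(-157) = (1250/11)*(-157) = -196250/11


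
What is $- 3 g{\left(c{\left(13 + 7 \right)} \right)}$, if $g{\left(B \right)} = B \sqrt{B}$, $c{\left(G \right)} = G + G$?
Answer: $- 240 \sqrt{10} \approx -758.95$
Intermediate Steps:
$c{\left(G \right)} = 2 G$
$g{\left(B \right)} = B^{\frac{3}{2}}$
$- 3 g{\left(c{\left(13 + 7 \right)} \right)} = - 3 \left(2 \left(13 + 7\right)\right)^{\frac{3}{2}} = - 3 \left(2 \cdot 20\right)^{\frac{3}{2}} = - 3 \cdot 40^{\frac{3}{2}} = - 3 \cdot 80 \sqrt{10} = - 240 \sqrt{10}$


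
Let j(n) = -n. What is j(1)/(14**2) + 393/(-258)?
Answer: -12881/8428 ≈ -1.5284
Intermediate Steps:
j(1)/(14**2) + 393/(-258) = (-1*1)/(14**2) + 393/(-258) = -1/196 + 393*(-1/258) = -1*1/196 - 131/86 = -1/196 - 131/86 = -12881/8428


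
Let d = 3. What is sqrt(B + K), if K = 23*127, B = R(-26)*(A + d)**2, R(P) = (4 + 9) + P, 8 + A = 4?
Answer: 2*sqrt(727) ≈ 53.926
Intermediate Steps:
A = -4 (A = -8 + 4 = -4)
R(P) = 13 + P
B = -13 (B = (13 - 26)*(-4 + 3)**2 = -13*(-1)**2 = -13*1 = -13)
K = 2921
sqrt(B + K) = sqrt(-13 + 2921) = sqrt(2908) = 2*sqrt(727)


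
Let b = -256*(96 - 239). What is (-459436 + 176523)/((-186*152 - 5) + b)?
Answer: -282913/8331 ≈ -33.959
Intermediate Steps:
b = 36608 (b = -256*(-143) = 36608)
(-459436 + 176523)/((-186*152 - 5) + b) = (-459436 + 176523)/((-186*152 - 5) + 36608) = -282913/((-28272 - 5) + 36608) = -282913/(-28277 + 36608) = -282913/8331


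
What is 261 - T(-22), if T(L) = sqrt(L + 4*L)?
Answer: 261 - I*sqrt(110) ≈ 261.0 - 10.488*I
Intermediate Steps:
T(L) = sqrt(5)*sqrt(L) (T(L) = sqrt(5*L) = sqrt(5)*sqrt(L))
261 - T(-22) = 261 - sqrt(5)*sqrt(-22) = 261 - sqrt(5)*I*sqrt(22) = 261 - I*sqrt(110)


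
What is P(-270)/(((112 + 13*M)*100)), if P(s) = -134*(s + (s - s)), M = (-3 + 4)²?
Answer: 1809/625 ≈ 2.8944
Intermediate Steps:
M = 1 (M = 1² = 1)
P(s) = -134*s (P(s) = -134*(s + 0) = -134*s)
P(-270)/(((112 + 13*M)*100)) = (-134*(-270))/(((112 + 13*1)*100)) = 36180/(((112 + 13)*100)) = 36180/((125*100)) = 36180/12500 = 36180*(1/12500) = 1809/625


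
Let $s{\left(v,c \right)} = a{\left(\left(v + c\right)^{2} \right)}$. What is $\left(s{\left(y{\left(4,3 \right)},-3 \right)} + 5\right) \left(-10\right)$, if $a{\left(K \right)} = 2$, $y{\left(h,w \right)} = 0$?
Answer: $-70$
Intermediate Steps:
$s{\left(v,c \right)} = 2$
$\left(s{\left(y{\left(4,3 \right)},-3 \right)} + 5\right) \left(-10\right) = \left(2 + 5\right) \left(-10\right) = 7 \left(-10\right) = -70$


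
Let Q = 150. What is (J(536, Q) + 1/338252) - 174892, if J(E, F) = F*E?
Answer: -31962107983/338252 ≈ -94492.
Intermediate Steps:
J(E, F) = E*F
(J(536, Q) + 1/338252) - 174892 = (536*150 + 1/338252) - 174892 = (80400 + 1/338252) - 174892 = 27195460801/338252 - 174892 = -31962107983/338252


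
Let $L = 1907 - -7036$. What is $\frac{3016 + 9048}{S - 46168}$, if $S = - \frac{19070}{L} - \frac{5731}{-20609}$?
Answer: $- \frac{171036234336}{654568801501} \approx -0.2613$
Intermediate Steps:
$L = 8943$ ($L = 1907 + 7036 = 8943$)
$S = - \frac{341761297}{184306287}$ ($S = - \frac{19070}{8943} - \frac{5731}{-20609} = \left(-19070\right) \frac{1}{8943} - - \frac{5731}{20609} = - \frac{19070}{8943} + \frac{5731}{20609} = - \frac{341761297}{184306287} \approx -1.8543$)
$\frac{3016 + 9048}{S - 46168} = \frac{3016 + 9048}{- \frac{341761297}{184306287} - 46168} = \frac{12064}{- \frac{8509394419513}{184306287}} = 12064 \left(- \frac{184306287}{8509394419513}\right) = - \frac{171036234336}{654568801501}$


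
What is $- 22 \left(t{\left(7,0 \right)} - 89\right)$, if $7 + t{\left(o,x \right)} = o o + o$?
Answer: $880$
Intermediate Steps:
$t{\left(o,x \right)} = -7 + o + o^{2}$ ($t{\left(o,x \right)} = -7 + \left(o o + o\right) = -7 + \left(o^{2} + o\right) = -7 + \left(o + o^{2}\right) = -7 + o + o^{2}$)
$- 22 \left(t{\left(7,0 \right)} - 89\right) = - 22 \left(\left(-7 + 7 + 7^{2}\right) - 89\right) = - 22 \left(\left(-7 + 7 + 49\right) - 89\right) = - 22 \left(49 - 89\right) = \left(-22\right) \left(-40\right) = 880$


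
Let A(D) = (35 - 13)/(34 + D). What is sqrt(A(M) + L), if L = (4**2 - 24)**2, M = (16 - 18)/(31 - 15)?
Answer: 4*sqrt(296745)/271 ≈ 8.0405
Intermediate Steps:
M = -1/8 (M = -2/16 = -2*1/16 = -1/8 ≈ -0.12500)
A(D) = 22/(34 + D)
L = 64 (L = (16 - 24)**2 = (-8)**2 = 64)
sqrt(A(M) + L) = sqrt(22/(34 - 1/8) + 64) = sqrt(22/(271/8) + 64) = sqrt(22*(8/271) + 64) = sqrt(176/271 + 64) = sqrt(17520/271) = 4*sqrt(296745)/271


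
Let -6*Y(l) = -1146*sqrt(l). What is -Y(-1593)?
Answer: -573*I*sqrt(177) ≈ -7623.3*I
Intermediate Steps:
Y(l) = 191*sqrt(l) (Y(l) = -(-191)*sqrt(l) = 191*sqrt(l))
-Y(-1593) = -191*sqrt(-1593) = -191*3*I*sqrt(177) = -573*I*sqrt(177)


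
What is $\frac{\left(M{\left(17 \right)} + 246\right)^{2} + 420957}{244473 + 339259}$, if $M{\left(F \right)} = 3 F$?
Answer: $\frac{254583}{291866} \approx 0.87226$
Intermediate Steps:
$\frac{\left(M{\left(17 \right)} + 246\right)^{2} + 420957}{244473 + 339259} = \frac{\left(3 \cdot 17 + 246\right)^{2} + 420957}{244473 + 339259} = \frac{\left(51 + 246\right)^{2} + 420957}{583732} = \left(297^{2} + 420957\right) \frac{1}{583732} = \left(88209 + 420957\right) \frac{1}{583732} = 509166 \cdot \frac{1}{583732} = \frac{254583}{291866}$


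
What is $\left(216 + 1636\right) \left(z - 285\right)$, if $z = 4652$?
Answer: $8087684$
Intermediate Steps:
$\left(216 + 1636\right) \left(z - 285\right) = \left(216 + 1636\right) \left(4652 - 285\right) = 1852 \cdot 4367 = 8087684$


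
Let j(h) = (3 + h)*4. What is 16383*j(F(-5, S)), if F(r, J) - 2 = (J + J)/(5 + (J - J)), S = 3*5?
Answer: 720852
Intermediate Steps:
S = 15
F(r, J) = 2 + 2*J/5 (F(r, J) = 2 + (J + J)/(5 + (J - J)) = 2 + (2*J)/(5 + 0) = 2 + (2*J)/5 = 2 + (2*J)*(⅕) = 2 + 2*J/5)
j(h) = 12 + 4*h
16383*j(F(-5, S)) = 16383*(12 + 4*(2 + (⅖)*15)) = 16383*(12 + 4*(2 + 6)) = 16383*(12 + 4*8) = 16383*(12 + 32) = 16383*44 = 720852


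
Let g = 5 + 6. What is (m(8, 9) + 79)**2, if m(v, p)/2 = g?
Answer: 10201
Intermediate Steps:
g = 11
m(v, p) = 22 (m(v, p) = 2*11 = 22)
(m(8, 9) + 79)**2 = (22 + 79)**2 = 101**2 = 10201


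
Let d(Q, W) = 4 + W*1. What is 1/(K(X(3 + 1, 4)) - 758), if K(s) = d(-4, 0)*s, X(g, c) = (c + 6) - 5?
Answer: -1/738 ≈ -0.0013550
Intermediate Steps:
X(g, c) = 1 + c (X(g, c) = (6 + c) - 5 = 1 + c)
d(Q, W) = 4 + W
K(s) = 4*s (K(s) = (4 + 0)*s = 4*s)
1/(K(X(3 + 1, 4)) - 758) = 1/(4*(1 + 4) - 758) = 1/(4*5 - 758) = 1/(20 - 758) = 1/(-738) = -1/738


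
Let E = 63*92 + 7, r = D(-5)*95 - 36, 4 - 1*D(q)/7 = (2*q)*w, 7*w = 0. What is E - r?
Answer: 3179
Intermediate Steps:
w = 0 (w = (⅐)*0 = 0)
D(q) = 28 (D(q) = 28 - 7*2*q*0 = 28 - 7*0 = 28 + 0 = 28)
r = 2624 (r = 28*95 - 36 = 2660 - 36 = 2624)
E = 5803 (E = 5796 + 7 = 5803)
E - r = 5803 - 1*2624 = 5803 - 2624 = 3179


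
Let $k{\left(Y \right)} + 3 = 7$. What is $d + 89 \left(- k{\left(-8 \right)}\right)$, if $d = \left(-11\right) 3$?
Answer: $-389$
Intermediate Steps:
$k{\left(Y \right)} = 4$ ($k{\left(Y \right)} = -3 + 7 = 4$)
$d = -33$
$d + 89 \left(- k{\left(-8 \right)}\right) = -33 + 89 \left(\left(-1\right) 4\right) = -33 + 89 \left(-4\right) = -33 - 356 = -389$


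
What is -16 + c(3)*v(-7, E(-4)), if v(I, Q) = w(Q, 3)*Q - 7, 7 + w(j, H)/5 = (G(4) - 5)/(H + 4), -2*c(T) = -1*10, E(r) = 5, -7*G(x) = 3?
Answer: -50124/49 ≈ -1022.9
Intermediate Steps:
G(x) = -3/7 (G(x) = -⅐*3 = -3/7)
c(T) = 5 (c(T) = -(-1)*10/2 = -½*(-10) = 5)
w(j, H) = -35 - 190/(7*(4 + H)) (w(j, H) = -35 + 5*((-3/7 - 5)/(H + 4)) = -35 + 5*(-38/(7*(4 + H))) = -35 - 190/(7*(4 + H)))
v(I, Q) = -7 - 1905*Q/49 (v(I, Q) = (5*(-234 - 49*3)/(7*(4 + 3)))*Q - 7 = ((5/7)*(-234 - 147)/7)*Q - 7 = ((5/7)*(⅐)*(-381))*Q - 7 = -1905*Q/49 - 7 = -7 - 1905*Q/49)
-16 + c(3)*v(-7, E(-4)) = -16 + 5*(-7 - 1905/49*5) = -16 + 5*(-7 - 9525/49) = -16 + 5*(-9868/49) = -16 - 49340/49 = -50124/49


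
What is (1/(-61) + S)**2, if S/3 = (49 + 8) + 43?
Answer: 334853401/3721 ≈ 89990.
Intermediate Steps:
S = 300 (S = 3*((49 + 8) + 43) = 3*(57 + 43) = 3*100 = 300)
(1/(-61) + S)**2 = (1/(-61) + 300)**2 = (-1/61 + 300)**2 = (18299/61)**2 = 334853401/3721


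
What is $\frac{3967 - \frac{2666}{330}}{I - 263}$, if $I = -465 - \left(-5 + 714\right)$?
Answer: $- \frac{653222}{237105} \approx -2.755$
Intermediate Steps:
$I = -1174$ ($I = -465 - 709 = -1174$)
$\frac{3967 - \frac{2666}{330}}{I - 263} = \frac{3967 - \frac{2666}{330}}{-1174 - 263} = \frac{3967 - \frac{1333}{165}}{-1437} = \left(3967 - \frac{1333}{165}\right) \left(- \frac{1}{1437}\right) = \frac{653222}{165} \left(- \frac{1}{1437}\right) = - \frac{653222}{237105}$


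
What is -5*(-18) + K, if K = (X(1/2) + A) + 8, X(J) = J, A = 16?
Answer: 229/2 ≈ 114.50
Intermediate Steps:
K = 49/2 (K = (1/2 + 16) + 8 = 33/2 + 8 = 49/2 ≈ 24.500)
-5*(-18) + K = -5*(-18) + 49/2 = 90 + 49/2 = 229/2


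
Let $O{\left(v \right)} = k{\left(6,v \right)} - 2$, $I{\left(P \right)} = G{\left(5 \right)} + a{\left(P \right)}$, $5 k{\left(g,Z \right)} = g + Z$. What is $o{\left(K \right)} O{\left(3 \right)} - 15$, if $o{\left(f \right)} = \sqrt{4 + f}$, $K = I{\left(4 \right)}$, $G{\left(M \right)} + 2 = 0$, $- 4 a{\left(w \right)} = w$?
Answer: $- \frac{76}{5} \approx -15.2$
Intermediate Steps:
$a{\left(w \right)} = - \frac{w}{4}$
$G{\left(M \right)} = -2$ ($G{\left(M \right)} = -2 + 0 = -2$)
$k{\left(g,Z \right)} = \frac{Z}{5} + \frac{g}{5}$ ($k{\left(g,Z \right)} = \frac{g + Z}{5} = \frac{Z + g}{5} = \frac{Z}{5} + \frac{g}{5}$)
$I{\left(P \right)} = -2 - \frac{P}{4}$
$K = -3$ ($K = -2 - 1 = -3$)
$O{\left(v \right)} = - \frac{4}{5} + \frac{v}{5}$ ($O{\left(v \right)} = \left(\frac{v}{5} + \frac{1}{5} \cdot 6\right) - 2 = \left(\frac{v}{5} + \frac{6}{5}\right) - 2 = \left(\frac{6}{5} + \frac{v}{5}\right) - 2 = - \frac{4}{5} + \frac{v}{5}$)
$o{\left(K \right)} O{\left(3 \right)} - 15 = \sqrt{4 - 3} \left(- \frac{4}{5} + \frac{1}{5} \cdot 3\right) - 15 = \sqrt{1} \left(- \frac{4}{5} + \frac{3}{5}\right) - 15 = 1 \left(- \frac{1}{5}\right) - 15 = - \frac{1}{5} - 15 = - \frac{76}{5}$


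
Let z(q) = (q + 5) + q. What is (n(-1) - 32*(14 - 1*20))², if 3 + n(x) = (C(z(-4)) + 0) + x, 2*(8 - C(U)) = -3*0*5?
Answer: 38416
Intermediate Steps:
z(q) = 5 + 2*q (z(q) = (5 + q) + q = 5 + 2*q)
C(U) = 8 (C(U) = 8 - (-3*0)*5/2 = 8 - 0*5 = 8 - ½*0 = 8 + 0 = 8)
n(x) = 5 + x (n(x) = -3 + ((8 + 0) + x) = -3 + (8 + x) = 5 + x)
(n(-1) - 32*(14 - 1*20))² = ((5 - 1) - 32*(14 - 1*20))² = (4 - 32*(14 - 20))² = (4 - 32*(-6))² = (4 + 192)² = 196² = 38416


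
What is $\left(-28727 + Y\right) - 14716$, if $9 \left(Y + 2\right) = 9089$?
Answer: $- \frac{381916}{9} \approx -42435.0$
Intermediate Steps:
$Y = \frac{9071}{9}$ ($Y = -2 + \frac{1}{9} \cdot 9089 = -2 + \frac{9089}{9} = \frac{9071}{9} \approx 1007.9$)
$\left(-28727 + Y\right) - 14716 = \left(-28727 + \frac{9071}{9}\right) - 14716 = - \frac{249472}{9} - 14716 = - \frac{381916}{9}$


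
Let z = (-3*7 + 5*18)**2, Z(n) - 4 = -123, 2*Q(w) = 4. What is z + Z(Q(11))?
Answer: 4642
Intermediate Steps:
Q(w) = 2 (Q(w) = (1/2)*4 = 2)
Z(n) = -119 (Z(n) = 4 - 123 = -119)
z = 4761 (z = (-21 + 90)**2 = 69**2 = 4761)
z + Z(Q(11)) = 4761 - 119 = 4642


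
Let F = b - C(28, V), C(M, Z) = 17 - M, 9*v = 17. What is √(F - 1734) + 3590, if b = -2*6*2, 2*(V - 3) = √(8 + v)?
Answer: 3590 + I*√1747 ≈ 3590.0 + 41.797*I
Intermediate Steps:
v = 17/9 (v = (⅑)*17 = 17/9 ≈ 1.8889)
V = 3 + √89/6 (V = 3 + √(8 + 17/9)/2 = 3 + √(89/9)/2 = 3 + (√89/3)/2 = 3 + √89/6 ≈ 4.5723)
b = -24 (b = -12*2 = -24)
F = -13 (F = -24 - (17 - 1*28) = -24 - (17 - 28) = -24 - 1*(-11) = -24 + 11 = -13)
√(F - 1734) + 3590 = √(-13 - 1734) + 3590 = √(-1747) + 3590 = I*√1747 + 3590 = 3590 + I*√1747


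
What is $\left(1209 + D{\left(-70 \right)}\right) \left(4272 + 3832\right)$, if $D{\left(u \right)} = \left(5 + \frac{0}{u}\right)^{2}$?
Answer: $10000336$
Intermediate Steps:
$D{\left(u \right)} = 25$ ($D{\left(u \right)} = \left(5 + 0\right)^{2} = 5^{2} = 25$)
$\left(1209 + D{\left(-70 \right)}\right) \left(4272 + 3832\right) = \left(1209 + 25\right) \left(4272 + 3832\right) = 1234 \cdot 8104 = 10000336$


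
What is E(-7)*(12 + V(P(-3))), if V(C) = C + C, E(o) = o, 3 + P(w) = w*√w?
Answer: -42 + 42*I*√3 ≈ -42.0 + 72.746*I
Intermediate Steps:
P(w) = -3 + w^(3/2) (P(w) = -3 + w*√w = -3 + w^(3/2))
V(C) = 2*C
E(-7)*(12 + V(P(-3))) = -7*(12 + 2*(-3 + (-3)^(3/2))) = -7*(12 + 2*(-3 - 3*I*√3)) = -7*(12 + (-6 - 6*I*√3)) = -7*(6 - 6*I*√3) = -42 + 42*I*√3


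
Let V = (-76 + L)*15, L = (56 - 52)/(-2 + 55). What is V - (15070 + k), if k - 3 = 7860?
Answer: -1275809/53 ≈ -24072.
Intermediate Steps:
k = 7863 (k = 3 + 7860 = 7863)
L = 4/53 ≈ 0.075472
V = -60360/53 (V = (-76 + 4/53)*15 = -4024/53*15 = -60360/53 ≈ -1138.9)
V - (15070 + k) = -60360/53 - (15070 + 7863) = -60360/53 - 1*22933 = -60360/53 - 22933 = -1275809/53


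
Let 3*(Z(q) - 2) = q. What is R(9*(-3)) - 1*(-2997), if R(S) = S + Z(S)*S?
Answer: 3159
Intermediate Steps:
Z(q) = 2 + q/3
R(S) = S + S*(2 + S/3) (R(S) = S + (2 + S/3)*S = S + S*(2 + S/3))
R(9*(-3)) - 1*(-2997) = (9*(-3))*(9 + 9*(-3))/3 - 1*(-2997) = (1/3)*(-27)*(9 - 27) + 2997 = (1/3)*(-27)*(-18) + 2997 = 162 + 2997 = 3159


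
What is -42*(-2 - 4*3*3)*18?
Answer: 28728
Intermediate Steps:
-42*(-2 - 4*3*3)*18 = -42*(-2 - 12*3)*18 = -42*(-2 - 36)*18 = -42*(-38)*18 = 1596*18 = 28728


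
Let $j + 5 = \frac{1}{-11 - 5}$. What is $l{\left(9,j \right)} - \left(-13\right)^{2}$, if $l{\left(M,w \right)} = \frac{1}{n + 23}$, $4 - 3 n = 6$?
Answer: $- \frac{11320}{67} \approx -168.96$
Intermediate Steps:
$n = - \frac{2}{3}$ ($n = \frac{4}{3} - 2 = - \frac{2}{3} \approx -0.66667$)
$j = - \frac{81}{16}$ ($j = -5 + \frac{1}{-11 - 5} = -5 + \frac{1}{-16} = -5 - \frac{1}{16} = - \frac{81}{16} \approx -5.0625$)
$l{\left(M,w \right)} = \frac{3}{67}$ ($l{\left(M,w \right)} = \frac{1}{- \frac{2}{3} + 23} = \frac{1}{\frac{67}{3}} = \frac{3}{67}$)
$l{\left(9,j \right)} - \left(-13\right)^{2} = \frac{3}{67} - \left(-13\right)^{2} = \frac{3}{67} - 169 = - \frac{11320}{67}$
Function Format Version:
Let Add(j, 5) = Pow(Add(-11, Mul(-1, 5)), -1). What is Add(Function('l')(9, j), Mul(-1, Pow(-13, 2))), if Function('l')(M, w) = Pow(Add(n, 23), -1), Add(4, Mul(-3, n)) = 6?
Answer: Rational(-11320, 67) ≈ -168.96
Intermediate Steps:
n = Rational(-2, 3) (n = Add(Rational(4, 3), Mul(Rational(-1, 3), 6)) = Add(Rational(4, 3), -2) = Rational(-2, 3) ≈ -0.66667)
j = Rational(-81, 16) (j = Add(-5, Pow(Add(-11, Mul(-1, 5)), -1)) = Add(-5, Pow(Add(-11, -5), -1)) = Add(-5, Pow(-16, -1)) = Add(-5, Rational(-1, 16)) = Rational(-81, 16) ≈ -5.0625)
Function('l')(M, w) = Rational(3, 67) (Function('l')(M, w) = Pow(Add(Rational(-2, 3), 23), -1) = Pow(Rational(67, 3), -1) = Rational(3, 67))
Add(Function('l')(9, j), Mul(-1, Pow(-13, 2))) = Add(Rational(3, 67), Mul(-1, Pow(-13, 2))) = Add(Rational(3, 67), Mul(-1, 169)) = Add(Rational(3, 67), -169) = Rational(-11320, 67)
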